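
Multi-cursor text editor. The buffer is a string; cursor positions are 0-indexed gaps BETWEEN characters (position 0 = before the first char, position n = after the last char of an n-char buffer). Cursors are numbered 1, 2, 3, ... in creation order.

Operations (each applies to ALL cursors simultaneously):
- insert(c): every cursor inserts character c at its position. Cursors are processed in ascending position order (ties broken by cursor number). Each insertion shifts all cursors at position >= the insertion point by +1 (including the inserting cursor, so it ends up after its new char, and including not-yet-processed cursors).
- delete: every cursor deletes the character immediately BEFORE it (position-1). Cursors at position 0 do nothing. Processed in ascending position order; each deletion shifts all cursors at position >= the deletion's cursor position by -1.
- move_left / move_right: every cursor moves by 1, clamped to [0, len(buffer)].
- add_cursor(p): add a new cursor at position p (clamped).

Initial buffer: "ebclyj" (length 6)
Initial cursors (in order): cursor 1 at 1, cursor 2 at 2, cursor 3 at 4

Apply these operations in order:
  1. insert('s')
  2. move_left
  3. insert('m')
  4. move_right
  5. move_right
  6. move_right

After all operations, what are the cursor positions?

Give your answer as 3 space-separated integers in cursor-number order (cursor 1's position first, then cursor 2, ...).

After op 1 (insert('s')): buffer="esbsclsyj" (len 9), cursors c1@2 c2@4 c3@7, authorship .1.2..3..
After op 2 (move_left): buffer="esbsclsyj" (len 9), cursors c1@1 c2@3 c3@6, authorship .1.2..3..
After op 3 (insert('m')): buffer="emsbmsclmsyj" (len 12), cursors c1@2 c2@5 c3@9, authorship .11.22..33..
After op 4 (move_right): buffer="emsbmsclmsyj" (len 12), cursors c1@3 c2@6 c3@10, authorship .11.22..33..
After op 5 (move_right): buffer="emsbmsclmsyj" (len 12), cursors c1@4 c2@7 c3@11, authorship .11.22..33..
After op 6 (move_right): buffer="emsbmsclmsyj" (len 12), cursors c1@5 c2@8 c3@12, authorship .11.22..33..

Answer: 5 8 12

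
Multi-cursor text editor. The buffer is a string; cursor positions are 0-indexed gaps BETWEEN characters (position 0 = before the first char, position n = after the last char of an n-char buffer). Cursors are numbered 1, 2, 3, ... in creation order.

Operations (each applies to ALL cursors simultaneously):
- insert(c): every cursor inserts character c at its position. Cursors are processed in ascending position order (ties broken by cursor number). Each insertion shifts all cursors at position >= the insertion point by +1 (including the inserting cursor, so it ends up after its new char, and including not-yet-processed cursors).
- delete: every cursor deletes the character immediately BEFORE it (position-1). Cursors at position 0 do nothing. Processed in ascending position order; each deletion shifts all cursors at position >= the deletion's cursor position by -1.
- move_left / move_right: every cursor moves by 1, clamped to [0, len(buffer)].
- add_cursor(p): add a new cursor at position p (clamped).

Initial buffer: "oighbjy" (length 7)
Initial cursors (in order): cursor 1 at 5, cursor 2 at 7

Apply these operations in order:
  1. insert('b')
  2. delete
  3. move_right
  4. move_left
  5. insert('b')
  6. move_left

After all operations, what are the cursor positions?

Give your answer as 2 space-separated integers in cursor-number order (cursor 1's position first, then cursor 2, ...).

After op 1 (insert('b')): buffer="oighbbjyb" (len 9), cursors c1@6 c2@9, authorship .....1..2
After op 2 (delete): buffer="oighbjy" (len 7), cursors c1@5 c2@7, authorship .......
After op 3 (move_right): buffer="oighbjy" (len 7), cursors c1@6 c2@7, authorship .......
After op 4 (move_left): buffer="oighbjy" (len 7), cursors c1@5 c2@6, authorship .......
After op 5 (insert('b')): buffer="oighbbjby" (len 9), cursors c1@6 c2@8, authorship .....1.2.
After op 6 (move_left): buffer="oighbbjby" (len 9), cursors c1@5 c2@7, authorship .....1.2.

Answer: 5 7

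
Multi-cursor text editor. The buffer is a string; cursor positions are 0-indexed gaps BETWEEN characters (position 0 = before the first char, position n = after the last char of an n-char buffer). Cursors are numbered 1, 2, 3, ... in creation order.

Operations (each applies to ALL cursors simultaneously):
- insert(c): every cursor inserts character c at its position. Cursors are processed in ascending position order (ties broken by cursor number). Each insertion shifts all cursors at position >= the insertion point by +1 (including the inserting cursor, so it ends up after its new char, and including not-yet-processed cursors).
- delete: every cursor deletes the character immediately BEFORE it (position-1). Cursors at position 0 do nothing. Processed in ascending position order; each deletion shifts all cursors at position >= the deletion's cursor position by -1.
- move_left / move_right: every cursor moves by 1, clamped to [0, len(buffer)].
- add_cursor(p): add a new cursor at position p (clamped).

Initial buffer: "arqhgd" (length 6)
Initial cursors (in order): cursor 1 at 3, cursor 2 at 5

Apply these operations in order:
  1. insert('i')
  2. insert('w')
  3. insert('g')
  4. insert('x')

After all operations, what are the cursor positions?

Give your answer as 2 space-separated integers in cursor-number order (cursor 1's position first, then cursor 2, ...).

After op 1 (insert('i')): buffer="arqihgid" (len 8), cursors c1@4 c2@7, authorship ...1..2.
After op 2 (insert('w')): buffer="arqiwhgiwd" (len 10), cursors c1@5 c2@9, authorship ...11..22.
After op 3 (insert('g')): buffer="arqiwghgiwgd" (len 12), cursors c1@6 c2@11, authorship ...111..222.
After op 4 (insert('x')): buffer="arqiwgxhgiwgxd" (len 14), cursors c1@7 c2@13, authorship ...1111..2222.

Answer: 7 13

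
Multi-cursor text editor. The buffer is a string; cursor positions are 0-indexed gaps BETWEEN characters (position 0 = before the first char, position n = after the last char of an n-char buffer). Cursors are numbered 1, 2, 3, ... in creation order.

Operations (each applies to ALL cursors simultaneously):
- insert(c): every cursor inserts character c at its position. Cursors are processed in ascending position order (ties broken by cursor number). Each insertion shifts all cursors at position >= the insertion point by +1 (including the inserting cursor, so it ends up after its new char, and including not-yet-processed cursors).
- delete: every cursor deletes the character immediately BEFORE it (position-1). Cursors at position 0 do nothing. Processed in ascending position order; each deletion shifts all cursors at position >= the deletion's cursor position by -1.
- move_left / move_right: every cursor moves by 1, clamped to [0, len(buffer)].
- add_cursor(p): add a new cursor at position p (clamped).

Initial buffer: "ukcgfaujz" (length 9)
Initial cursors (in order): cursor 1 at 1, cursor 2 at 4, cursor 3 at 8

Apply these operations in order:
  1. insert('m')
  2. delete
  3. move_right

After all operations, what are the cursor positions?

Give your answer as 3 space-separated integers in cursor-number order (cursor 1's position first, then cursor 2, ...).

After op 1 (insert('m')): buffer="umkcgmfaujmz" (len 12), cursors c1@2 c2@6 c3@11, authorship .1...2....3.
After op 2 (delete): buffer="ukcgfaujz" (len 9), cursors c1@1 c2@4 c3@8, authorship .........
After op 3 (move_right): buffer="ukcgfaujz" (len 9), cursors c1@2 c2@5 c3@9, authorship .........

Answer: 2 5 9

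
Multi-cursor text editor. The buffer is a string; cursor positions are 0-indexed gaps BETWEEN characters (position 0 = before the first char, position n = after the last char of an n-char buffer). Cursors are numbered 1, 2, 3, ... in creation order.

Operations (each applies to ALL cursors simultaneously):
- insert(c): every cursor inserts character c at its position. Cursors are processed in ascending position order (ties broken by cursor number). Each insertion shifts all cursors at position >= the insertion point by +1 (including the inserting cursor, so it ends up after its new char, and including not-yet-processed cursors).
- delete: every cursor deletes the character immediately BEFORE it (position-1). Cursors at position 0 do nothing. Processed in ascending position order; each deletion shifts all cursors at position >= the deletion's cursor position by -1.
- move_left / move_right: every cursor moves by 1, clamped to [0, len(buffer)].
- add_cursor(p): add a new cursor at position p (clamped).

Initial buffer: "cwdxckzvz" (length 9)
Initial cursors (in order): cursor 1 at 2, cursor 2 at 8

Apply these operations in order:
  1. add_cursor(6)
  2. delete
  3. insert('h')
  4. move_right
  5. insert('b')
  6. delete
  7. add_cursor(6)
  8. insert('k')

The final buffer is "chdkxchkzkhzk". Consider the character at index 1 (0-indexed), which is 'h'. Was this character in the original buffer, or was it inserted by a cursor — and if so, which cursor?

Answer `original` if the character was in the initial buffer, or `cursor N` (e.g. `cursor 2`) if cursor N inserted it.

After op 1 (add_cursor(6)): buffer="cwdxckzvz" (len 9), cursors c1@2 c3@6 c2@8, authorship .........
After op 2 (delete): buffer="cdxczz" (len 6), cursors c1@1 c3@4 c2@5, authorship ......
After op 3 (insert('h')): buffer="chdxchzhz" (len 9), cursors c1@2 c3@6 c2@8, authorship .1...3.2.
After op 4 (move_right): buffer="chdxchzhz" (len 9), cursors c1@3 c3@7 c2@9, authorship .1...3.2.
After op 5 (insert('b')): buffer="chdbxchzbhzb" (len 12), cursors c1@4 c3@9 c2@12, authorship .1.1..3.32.2
After op 6 (delete): buffer="chdxchzhz" (len 9), cursors c1@3 c3@7 c2@9, authorship .1...3.2.
After op 7 (add_cursor(6)): buffer="chdxchzhz" (len 9), cursors c1@3 c4@6 c3@7 c2@9, authorship .1...3.2.
After op 8 (insert('k')): buffer="chdkxchkzkhzk" (len 13), cursors c1@4 c4@8 c3@10 c2@13, authorship .1.1..34.32.2
Authorship (.=original, N=cursor N): . 1 . 1 . . 3 4 . 3 2 . 2
Index 1: author = 1

Answer: cursor 1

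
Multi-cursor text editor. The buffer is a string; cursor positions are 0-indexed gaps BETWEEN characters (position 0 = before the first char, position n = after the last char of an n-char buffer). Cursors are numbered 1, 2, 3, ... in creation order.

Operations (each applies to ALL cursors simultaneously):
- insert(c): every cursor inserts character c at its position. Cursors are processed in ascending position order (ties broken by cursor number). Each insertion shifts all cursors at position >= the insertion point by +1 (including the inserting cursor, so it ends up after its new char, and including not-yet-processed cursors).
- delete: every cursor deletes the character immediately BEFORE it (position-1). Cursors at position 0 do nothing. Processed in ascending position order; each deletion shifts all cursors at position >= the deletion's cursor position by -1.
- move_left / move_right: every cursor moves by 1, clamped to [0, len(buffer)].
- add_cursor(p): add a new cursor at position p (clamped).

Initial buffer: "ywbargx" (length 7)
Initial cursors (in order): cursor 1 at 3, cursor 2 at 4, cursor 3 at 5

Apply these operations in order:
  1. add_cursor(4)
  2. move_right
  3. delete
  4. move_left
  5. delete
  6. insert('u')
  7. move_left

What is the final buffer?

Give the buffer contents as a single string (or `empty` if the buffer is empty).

Answer: uuuuwx

Derivation:
After op 1 (add_cursor(4)): buffer="ywbargx" (len 7), cursors c1@3 c2@4 c4@4 c3@5, authorship .......
After op 2 (move_right): buffer="ywbargx" (len 7), cursors c1@4 c2@5 c4@5 c3@6, authorship .......
After op 3 (delete): buffer="ywx" (len 3), cursors c1@2 c2@2 c3@2 c4@2, authorship ...
After op 4 (move_left): buffer="ywx" (len 3), cursors c1@1 c2@1 c3@1 c4@1, authorship ...
After op 5 (delete): buffer="wx" (len 2), cursors c1@0 c2@0 c3@0 c4@0, authorship ..
After op 6 (insert('u')): buffer="uuuuwx" (len 6), cursors c1@4 c2@4 c3@4 c4@4, authorship 1234..
After op 7 (move_left): buffer="uuuuwx" (len 6), cursors c1@3 c2@3 c3@3 c4@3, authorship 1234..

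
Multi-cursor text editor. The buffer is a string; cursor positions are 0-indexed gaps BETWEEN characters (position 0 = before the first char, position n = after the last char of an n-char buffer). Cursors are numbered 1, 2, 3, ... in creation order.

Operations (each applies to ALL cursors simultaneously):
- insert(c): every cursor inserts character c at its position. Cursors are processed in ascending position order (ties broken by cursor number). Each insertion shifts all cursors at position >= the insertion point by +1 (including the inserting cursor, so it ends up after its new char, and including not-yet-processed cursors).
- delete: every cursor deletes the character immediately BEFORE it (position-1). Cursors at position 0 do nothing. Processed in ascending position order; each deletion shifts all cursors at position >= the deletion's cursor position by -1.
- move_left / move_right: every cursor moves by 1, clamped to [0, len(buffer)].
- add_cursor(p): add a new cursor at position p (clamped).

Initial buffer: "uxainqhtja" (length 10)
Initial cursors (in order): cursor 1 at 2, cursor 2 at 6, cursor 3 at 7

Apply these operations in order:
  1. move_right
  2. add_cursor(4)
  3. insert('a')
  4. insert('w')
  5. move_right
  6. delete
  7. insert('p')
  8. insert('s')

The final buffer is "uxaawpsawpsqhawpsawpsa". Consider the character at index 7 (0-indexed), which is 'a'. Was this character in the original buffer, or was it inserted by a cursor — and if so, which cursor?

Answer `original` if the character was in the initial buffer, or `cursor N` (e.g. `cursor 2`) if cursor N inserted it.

Answer: cursor 4

Derivation:
After op 1 (move_right): buffer="uxainqhtja" (len 10), cursors c1@3 c2@7 c3@8, authorship ..........
After op 2 (add_cursor(4)): buffer="uxainqhtja" (len 10), cursors c1@3 c4@4 c2@7 c3@8, authorship ..........
After op 3 (insert('a')): buffer="uxaaianqhataja" (len 14), cursors c1@4 c4@6 c2@10 c3@12, authorship ...1.4...2.3..
After op 4 (insert('w')): buffer="uxaawiawnqhawtawja" (len 18), cursors c1@5 c4@8 c2@13 c3@16, authorship ...11.44...22.33..
After op 5 (move_right): buffer="uxaawiawnqhawtawja" (len 18), cursors c1@6 c4@9 c2@14 c3@17, authorship ...11.44...22.33..
After op 6 (delete): buffer="uxaawawqhawawa" (len 14), cursors c1@5 c4@7 c2@11 c3@13, authorship ...1144..2233.
After op 7 (insert('p')): buffer="uxaawpawpqhawpawpa" (len 18), cursors c1@6 c4@9 c2@14 c3@17, authorship ...111444..222333.
After op 8 (insert('s')): buffer="uxaawpsawpsqhawpsawpsa" (len 22), cursors c1@7 c4@11 c2@17 c3@21, authorship ...11114444..22223333.
Authorship (.=original, N=cursor N): . . . 1 1 1 1 4 4 4 4 . . 2 2 2 2 3 3 3 3 .
Index 7: author = 4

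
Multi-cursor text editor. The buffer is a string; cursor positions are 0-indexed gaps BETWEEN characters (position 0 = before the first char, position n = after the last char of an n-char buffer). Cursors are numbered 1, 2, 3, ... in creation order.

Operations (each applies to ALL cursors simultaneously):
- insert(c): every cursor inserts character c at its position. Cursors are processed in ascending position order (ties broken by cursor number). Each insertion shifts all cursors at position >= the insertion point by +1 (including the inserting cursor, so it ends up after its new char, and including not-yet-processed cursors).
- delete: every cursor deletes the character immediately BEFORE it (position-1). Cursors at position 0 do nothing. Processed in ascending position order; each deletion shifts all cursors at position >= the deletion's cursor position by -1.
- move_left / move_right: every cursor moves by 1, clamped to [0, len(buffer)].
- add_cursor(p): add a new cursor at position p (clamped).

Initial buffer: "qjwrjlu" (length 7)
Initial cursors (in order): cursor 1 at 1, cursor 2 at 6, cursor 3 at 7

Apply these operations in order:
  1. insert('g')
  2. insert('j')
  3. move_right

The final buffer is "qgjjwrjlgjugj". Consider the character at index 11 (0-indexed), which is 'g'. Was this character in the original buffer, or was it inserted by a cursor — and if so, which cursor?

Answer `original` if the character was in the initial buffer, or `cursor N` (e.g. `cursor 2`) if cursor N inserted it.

Answer: cursor 3

Derivation:
After op 1 (insert('g')): buffer="qgjwrjlgug" (len 10), cursors c1@2 c2@8 c3@10, authorship .1.....2.3
After op 2 (insert('j')): buffer="qgjjwrjlgjugj" (len 13), cursors c1@3 c2@10 c3@13, authorship .11.....22.33
After op 3 (move_right): buffer="qgjjwrjlgjugj" (len 13), cursors c1@4 c2@11 c3@13, authorship .11.....22.33
Authorship (.=original, N=cursor N): . 1 1 . . . . . 2 2 . 3 3
Index 11: author = 3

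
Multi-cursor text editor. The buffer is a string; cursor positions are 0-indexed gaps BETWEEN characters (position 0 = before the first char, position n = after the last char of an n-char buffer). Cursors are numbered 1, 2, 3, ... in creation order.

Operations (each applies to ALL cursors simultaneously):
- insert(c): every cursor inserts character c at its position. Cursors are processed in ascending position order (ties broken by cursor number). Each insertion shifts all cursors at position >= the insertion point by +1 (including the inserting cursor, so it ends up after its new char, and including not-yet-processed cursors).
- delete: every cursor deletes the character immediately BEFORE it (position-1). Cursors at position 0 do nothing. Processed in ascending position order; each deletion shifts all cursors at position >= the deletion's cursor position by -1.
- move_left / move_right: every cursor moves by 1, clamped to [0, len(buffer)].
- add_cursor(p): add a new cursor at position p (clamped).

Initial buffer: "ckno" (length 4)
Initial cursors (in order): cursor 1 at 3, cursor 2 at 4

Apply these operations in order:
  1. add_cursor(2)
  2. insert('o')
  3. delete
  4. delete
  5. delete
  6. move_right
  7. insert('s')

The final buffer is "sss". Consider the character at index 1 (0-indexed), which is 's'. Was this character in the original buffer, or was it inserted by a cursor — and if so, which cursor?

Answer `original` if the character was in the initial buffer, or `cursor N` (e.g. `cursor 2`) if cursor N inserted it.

After op 1 (add_cursor(2)): buffer="ckno" (len 4), cursors c3@2 c1@3 c2@4, authorship ....
After op 2 (insert('o')): buffer="ckonooo" (len 7), cursors c3@3 c1@5 c2@7, authorship ..3.1.2
After op 3 (delete): buffer="ckno" (len 4), cursors c3@2 c1@3 c2@4, authorship ....
After op 4 (delete): buffer="c" (len 1), cursors c1@1 c2@1 c3@1, authorship .
After op 5 (delete): buffer="" (len 0), cursors c1@0 c2@0 c3@0, authorship 
After op 6 (move_right): buffer="" (len 0), cursors c1@0 c2@0 c3@0, authorship 
After op 7 (insert('s')): buffer="sss" (len 3), cursors c1@3 c2@3 c3@3, authorship 123
Authorship (.=original, N=cursor N): 1 2 3
Index 1: author = 2

Answer: cursor 2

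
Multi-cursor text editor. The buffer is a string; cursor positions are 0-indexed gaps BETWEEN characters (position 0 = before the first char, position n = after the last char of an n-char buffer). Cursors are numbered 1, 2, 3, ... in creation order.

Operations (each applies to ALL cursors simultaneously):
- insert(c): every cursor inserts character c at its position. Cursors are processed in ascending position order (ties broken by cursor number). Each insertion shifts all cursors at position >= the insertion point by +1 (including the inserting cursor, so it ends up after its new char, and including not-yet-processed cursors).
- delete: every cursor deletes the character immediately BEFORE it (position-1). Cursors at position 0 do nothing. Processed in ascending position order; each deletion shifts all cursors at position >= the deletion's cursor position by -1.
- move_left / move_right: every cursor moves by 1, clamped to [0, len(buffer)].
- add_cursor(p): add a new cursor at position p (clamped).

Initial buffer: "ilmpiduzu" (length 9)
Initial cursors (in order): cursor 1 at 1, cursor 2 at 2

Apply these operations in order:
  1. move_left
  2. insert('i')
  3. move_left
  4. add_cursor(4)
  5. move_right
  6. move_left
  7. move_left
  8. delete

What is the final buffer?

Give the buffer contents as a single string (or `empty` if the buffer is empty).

After op 1 (move_left): buffer="ilmpiduzu" (len 9), cursors c1@0 c2@1, authorship .........
After op 2 (insert('i')): buffer="iiilmpiduzu" (len 11), cursors c1@1 c2@3, authorship 1.2........
After op 3 (move_left): buffer="iiilmpiduzu" (len 11), cursors c1@0 c2@2, authorship 1.2........
After op 4 (add_cursor(4)): buffer="iiilmpiduzu" (len 11), cursors c1@0 c2@2 c3@4, authorship 1.2........
After op 5 (move_right): buffer="iiilmpiduzu" (len 11), cursors c1@1 c2@3 c3@5, authorship 1.2........
After op 6 (move_left): buffer="iiilmpiduzu" (len 11), cursors c1@0 c2@2 c3@4, authorship 1.2........
After op 7 (move_left): buffer="iiilmpiduzu" (len 11), cursors c1@0 c2@1 c3@3, authorship 1.2........
After op 8 (delete): buffer="ilmpiduzu" (len 9), cursors c1@0 c2@0 c3@1, authorship .........

Answer: ilmpiduzu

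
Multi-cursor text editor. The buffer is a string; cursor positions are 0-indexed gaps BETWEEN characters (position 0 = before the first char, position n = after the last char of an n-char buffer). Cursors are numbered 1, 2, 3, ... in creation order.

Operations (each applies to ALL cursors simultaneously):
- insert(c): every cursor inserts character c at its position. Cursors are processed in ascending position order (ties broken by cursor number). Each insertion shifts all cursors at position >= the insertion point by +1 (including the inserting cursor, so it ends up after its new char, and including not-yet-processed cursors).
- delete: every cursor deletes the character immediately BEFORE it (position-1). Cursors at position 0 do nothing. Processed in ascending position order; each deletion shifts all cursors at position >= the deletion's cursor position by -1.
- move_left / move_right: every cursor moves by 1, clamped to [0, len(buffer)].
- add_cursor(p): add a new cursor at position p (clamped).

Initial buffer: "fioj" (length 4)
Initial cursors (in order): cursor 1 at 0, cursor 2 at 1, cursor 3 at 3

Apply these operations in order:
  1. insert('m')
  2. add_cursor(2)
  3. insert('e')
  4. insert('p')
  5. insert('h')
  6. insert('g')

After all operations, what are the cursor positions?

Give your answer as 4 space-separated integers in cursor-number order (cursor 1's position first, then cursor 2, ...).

After op 1 (insert('m')): buffer="mfmiomj" (len 7), cursors c1@1 c2@3 c3@6, authorship 1.2..3.
After op 2 (add_cursor(2)): buffer="mfmiomj" (len 7), cursors c1@1 c4@2 c2@3 c3@6, authorship 1.2..3.
After op 3 (insert('e')): buffer="mefemeiomej" (len 11), cursors c1@2 c4@4 c2@6 c3@10, authorship 11.422..33.
After op 4 (insert('p')): buffer="mepfepmepiomepj" (len 15), cursors c1@3 c4@6 c2@9 c3@14, authorship 111.44222..333.
After op 5 (insert('h')): buffer="mephfephmephiomephj" (len 19), cursors c1@4 c4@8 c2@12 c3@18, authorship 1111.4442222..3333.
After op 6 (insert('g')): buffer="mephgfephgmephgiomephgj" (len 23), cursors c1@5 c4@10 c2@15 c3@22, authorship 11111.444422222..33333.

Answer: 5 15 22 10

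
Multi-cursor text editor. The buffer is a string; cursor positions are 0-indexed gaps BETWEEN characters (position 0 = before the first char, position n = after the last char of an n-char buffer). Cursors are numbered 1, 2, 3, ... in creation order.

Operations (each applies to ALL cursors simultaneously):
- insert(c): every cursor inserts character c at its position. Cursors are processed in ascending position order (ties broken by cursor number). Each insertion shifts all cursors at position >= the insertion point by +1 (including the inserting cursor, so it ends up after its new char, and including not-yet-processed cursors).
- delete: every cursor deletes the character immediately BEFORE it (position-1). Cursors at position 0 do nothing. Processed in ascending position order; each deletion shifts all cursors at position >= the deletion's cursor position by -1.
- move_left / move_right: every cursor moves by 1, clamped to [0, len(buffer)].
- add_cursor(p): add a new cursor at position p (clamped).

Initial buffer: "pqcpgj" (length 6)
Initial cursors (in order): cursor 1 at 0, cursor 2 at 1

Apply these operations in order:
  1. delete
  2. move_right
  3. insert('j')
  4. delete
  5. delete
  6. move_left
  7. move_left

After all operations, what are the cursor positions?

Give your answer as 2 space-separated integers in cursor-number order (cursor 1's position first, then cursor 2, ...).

After op 1 (delete): buffer="qcpgj" (len 5), cursors c1@0 c2@0, authorship .....
After op 2 (move_right): buffer="qcpgj" (len 5), cursors c1@1 c2@1, authorship .....
After op 3 (insert('j')): buffer="qjjcpgj" (len 7), cursors c1@3 c2@3, authorship .12....
After op 4 (delete): buffer="qcpgj" (len 5), cursors c1@1 c2@1, authorship .....
After op 5 (delete): buffer="cpgj" (len 4), cursors c1@0 c2@0, authorship ....
After op 6 (move_left): buffer="cpgj" (len 4), cursors c1@0 c2@0, authorship ....
After op 7 (move_left): buffer="cpgj" (len 4), cursors c1@0 c2@0, authorship ....

Answer: 0 0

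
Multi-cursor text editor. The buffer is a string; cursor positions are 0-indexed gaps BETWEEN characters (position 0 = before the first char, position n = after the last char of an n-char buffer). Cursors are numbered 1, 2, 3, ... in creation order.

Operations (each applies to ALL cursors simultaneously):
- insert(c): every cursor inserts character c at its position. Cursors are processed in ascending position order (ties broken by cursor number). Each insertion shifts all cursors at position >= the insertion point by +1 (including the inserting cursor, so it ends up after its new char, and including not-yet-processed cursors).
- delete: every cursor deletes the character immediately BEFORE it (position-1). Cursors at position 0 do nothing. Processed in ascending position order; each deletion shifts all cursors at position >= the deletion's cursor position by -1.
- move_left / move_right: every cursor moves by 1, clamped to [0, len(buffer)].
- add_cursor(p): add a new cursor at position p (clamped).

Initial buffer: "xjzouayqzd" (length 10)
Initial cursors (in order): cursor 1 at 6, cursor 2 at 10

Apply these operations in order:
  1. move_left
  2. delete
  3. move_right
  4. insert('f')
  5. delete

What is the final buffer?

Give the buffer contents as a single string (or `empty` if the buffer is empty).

Answer: xjzoayqd

Derivation:
After op 1 (move_left): buffer="xjzouayqzd" (len 10), cursors c1@5 c2@9, authorship ..........
After op 2 (delete): buffer="xjzoayqd" (len 8), cursors c1@4 c2@7, authorship ........
After op 3 (move_right): buffer="xjzoayqd" (len 8), cursors c1@5 c2@8, authorship ........
After op 4 (insert('f')): buffer="xjzoafyqdf" (len 10), cursors c1@6 c2@10, authorship .....1...2
After op 5 (delete): buffer="xjzoayqd" (len 8), cursors c1@5 c2@8, authorship ........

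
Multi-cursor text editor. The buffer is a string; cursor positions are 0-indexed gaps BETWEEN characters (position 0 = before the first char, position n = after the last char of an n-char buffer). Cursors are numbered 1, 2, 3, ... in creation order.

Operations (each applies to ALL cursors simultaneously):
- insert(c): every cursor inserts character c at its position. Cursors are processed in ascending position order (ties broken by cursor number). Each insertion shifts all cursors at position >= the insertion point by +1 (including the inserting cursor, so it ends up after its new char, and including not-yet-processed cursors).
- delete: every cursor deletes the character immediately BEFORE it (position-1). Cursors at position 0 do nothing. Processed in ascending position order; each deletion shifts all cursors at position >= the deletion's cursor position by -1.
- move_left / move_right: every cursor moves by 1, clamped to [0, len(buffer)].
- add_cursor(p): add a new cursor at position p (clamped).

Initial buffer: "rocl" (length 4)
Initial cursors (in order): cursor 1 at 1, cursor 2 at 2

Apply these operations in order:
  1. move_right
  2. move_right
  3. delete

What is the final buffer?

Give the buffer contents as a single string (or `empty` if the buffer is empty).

Answer: ro

Derivation:
After op 1 (move_right): buffer="rocl" (len 4), cursors c1@2 c2@3, authorship ....
After op 2 (move_right): buffer="rocl" (len 4), cursors c1@3 c2@4, authorship ....
After op 3 (delete): buffer="ro" (len 2), cursors c1@2 c2@2, authorship ..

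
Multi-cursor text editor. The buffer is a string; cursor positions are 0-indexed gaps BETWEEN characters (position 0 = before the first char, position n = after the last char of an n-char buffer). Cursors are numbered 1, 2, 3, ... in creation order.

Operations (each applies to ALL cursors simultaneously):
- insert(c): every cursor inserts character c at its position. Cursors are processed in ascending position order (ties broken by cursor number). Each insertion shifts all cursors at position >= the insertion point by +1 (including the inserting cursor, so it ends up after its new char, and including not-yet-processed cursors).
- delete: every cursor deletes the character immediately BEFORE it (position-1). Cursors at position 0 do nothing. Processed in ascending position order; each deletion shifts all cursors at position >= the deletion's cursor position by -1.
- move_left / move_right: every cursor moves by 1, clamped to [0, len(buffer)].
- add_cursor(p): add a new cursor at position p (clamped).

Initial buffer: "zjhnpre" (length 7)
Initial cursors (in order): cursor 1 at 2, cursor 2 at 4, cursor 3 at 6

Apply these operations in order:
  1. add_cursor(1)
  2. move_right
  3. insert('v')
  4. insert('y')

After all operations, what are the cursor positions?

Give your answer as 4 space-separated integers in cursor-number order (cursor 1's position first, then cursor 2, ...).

Answer: 7 11 15 4

Derivation:
After op 1 (add_cursor(1)): buffer="zjhnpre" (len 7), cursors c4@1 c1@2 c2@4 c3@6, authorship .......
After op 2 (move_right): buffer="zjhnpre" (len 7), cursors c4@2 c1@3 c2@5 c3@7, authorship .......
After op 3 (insert('v')): buffer="zjvhvnpvrev" (len 11), cursors c4@3 c1@5 c2@8 c3@11, authorship ..4.1..2..3
After op 4 (insert('y')): buffer="zjvyhvynpvyrevy" (len 15), cursors c4@4 c1@7 c2@11 c3@15, authorship ..44.11..22..33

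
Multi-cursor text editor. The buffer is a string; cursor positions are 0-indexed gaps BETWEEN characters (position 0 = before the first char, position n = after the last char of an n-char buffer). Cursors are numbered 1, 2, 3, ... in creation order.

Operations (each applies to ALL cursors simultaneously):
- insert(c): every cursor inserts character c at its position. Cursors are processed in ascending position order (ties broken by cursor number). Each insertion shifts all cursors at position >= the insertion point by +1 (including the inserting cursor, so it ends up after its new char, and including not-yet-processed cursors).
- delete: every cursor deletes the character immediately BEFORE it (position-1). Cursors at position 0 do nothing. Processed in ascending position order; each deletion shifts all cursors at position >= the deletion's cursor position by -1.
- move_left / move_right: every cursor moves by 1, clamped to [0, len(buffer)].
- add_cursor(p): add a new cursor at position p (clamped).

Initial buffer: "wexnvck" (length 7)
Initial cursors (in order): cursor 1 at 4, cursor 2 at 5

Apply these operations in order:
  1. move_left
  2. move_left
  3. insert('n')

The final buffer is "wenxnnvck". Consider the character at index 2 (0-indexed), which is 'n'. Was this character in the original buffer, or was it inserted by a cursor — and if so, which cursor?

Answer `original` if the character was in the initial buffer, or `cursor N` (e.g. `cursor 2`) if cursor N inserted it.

Answer: cursor 1

Derivation:
After op 1 (move_left): buffer="wexnvck" (len 7), cursors c1@3 c2@4, authorship .......
After op 2 (move_left): buffer="wexnvck" (len 7), cursors c1@2 c2@3, authorship .......
After op 3 (insert('n')): buffer="wenxnnvck" (len 9), cursors c1@3 c2@5, authorship ..1.2....
Authorship (.=original, N=cursor N): . . 1 . 2 . . . .
Index 2: author = 1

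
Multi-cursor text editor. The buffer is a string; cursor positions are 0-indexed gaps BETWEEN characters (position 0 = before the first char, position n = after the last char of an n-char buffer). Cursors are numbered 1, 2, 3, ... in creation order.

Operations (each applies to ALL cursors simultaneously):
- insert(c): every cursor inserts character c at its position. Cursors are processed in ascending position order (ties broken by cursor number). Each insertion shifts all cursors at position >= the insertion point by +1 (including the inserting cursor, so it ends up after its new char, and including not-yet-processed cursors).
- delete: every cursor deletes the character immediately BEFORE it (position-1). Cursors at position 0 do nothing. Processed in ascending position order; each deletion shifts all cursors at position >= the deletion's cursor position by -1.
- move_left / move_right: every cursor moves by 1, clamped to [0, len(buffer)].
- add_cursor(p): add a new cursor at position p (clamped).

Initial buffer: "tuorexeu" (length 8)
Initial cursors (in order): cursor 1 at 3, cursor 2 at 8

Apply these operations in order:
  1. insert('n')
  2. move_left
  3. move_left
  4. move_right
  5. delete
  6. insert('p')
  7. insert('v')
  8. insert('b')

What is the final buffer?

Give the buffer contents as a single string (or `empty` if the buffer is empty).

After op 1 (insert('n')): buffer="tuonrexeun" (len 10), cursors c1@4 c2@10, authorship ...1.....2
After op 2 (move_left): buffer="tuonrexeun" (len 10), cursors c1@3 c2@9, authorship ...1.....2
After op 3 (move_left): buffer="tuonrexeun" (len 10), cursors c1@2 c2@8, authorship ...1.....2
After op 4 (move_right): buffer="tuonrexeun" (len 10), cursors c1@3 c2@9, authorship ...1.....2
After op 5 (delete): buffer="tunrexen" (len 8), cursors c1@2 c2@7, authorship ..1....2
After op 6 (insert('p')): buffer="tupnrexepn" (len 10), cursors c1@3 c2@9, authorship ..11....22
After op 7 (insert('v')): buffer="tupvnrexepvn" (len 12), cursors c1@4 c2@11, authorship ..111....222
After op 8 (insert('b')): buffer="tupvbnrexepvbn" (len 14), cursors c1@5 c2@13, authorship ..1111....2222

Answer: tupvbnrexepvbn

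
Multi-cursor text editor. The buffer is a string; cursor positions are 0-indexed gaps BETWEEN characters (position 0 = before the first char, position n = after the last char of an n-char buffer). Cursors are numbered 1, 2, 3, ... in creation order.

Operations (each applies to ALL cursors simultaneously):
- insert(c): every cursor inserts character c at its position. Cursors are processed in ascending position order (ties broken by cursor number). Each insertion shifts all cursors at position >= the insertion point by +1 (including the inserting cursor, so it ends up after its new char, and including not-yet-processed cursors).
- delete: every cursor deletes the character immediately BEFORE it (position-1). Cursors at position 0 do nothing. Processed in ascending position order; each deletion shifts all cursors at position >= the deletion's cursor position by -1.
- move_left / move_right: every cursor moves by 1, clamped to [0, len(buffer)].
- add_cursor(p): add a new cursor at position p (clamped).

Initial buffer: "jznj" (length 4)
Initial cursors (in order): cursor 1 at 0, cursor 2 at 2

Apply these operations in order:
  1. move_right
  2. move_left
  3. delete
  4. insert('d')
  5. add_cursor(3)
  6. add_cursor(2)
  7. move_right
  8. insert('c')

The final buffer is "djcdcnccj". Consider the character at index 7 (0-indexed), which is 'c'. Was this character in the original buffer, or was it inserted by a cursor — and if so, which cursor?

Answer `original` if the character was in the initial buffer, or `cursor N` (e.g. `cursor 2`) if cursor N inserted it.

After op 1 (move_right): buffer="jznj" (len 4), cursors c1@1 c2@3, authorship ....
After op 2 (move_left): buffer="jznj" (len 4), cursors c1@0 c2@2, authorship ....
After op 3 (delete): buffer="jnj" (len 3), cursors c1@0 c2@1, authorship ...
After op 4 (insert('d')): buffer="djdnj" (len 5), cursors c1@1 c2@3, authorship 1.2..
After op 5 (add_cursor(3)): buffer="djdnj" (len 5), cursors c1@1 c2@3 c3@3, authorship 1.2..
After op 6 (add_cursor(2)): buffer="djdnj" (len 5), cursors c1@1 c4@2 c2@3 c3@3, authorship 1.2..
After op 7 (move_right): buffer="djdnj" (len 5), cursors c1@2 c4@3 c2@4 c3@4, authorship 1.2..
After op 8 (insert('c')): buffer="djcdcnccj" (len 9), cursors c1@3 c4@5 c2@8 c3@8, authorship 1.124.23.
Authorship (.=original, N=cursor N): 1 . 1 2 4 . 2 3 .
Index 7: author = 3

Answer: cursor 3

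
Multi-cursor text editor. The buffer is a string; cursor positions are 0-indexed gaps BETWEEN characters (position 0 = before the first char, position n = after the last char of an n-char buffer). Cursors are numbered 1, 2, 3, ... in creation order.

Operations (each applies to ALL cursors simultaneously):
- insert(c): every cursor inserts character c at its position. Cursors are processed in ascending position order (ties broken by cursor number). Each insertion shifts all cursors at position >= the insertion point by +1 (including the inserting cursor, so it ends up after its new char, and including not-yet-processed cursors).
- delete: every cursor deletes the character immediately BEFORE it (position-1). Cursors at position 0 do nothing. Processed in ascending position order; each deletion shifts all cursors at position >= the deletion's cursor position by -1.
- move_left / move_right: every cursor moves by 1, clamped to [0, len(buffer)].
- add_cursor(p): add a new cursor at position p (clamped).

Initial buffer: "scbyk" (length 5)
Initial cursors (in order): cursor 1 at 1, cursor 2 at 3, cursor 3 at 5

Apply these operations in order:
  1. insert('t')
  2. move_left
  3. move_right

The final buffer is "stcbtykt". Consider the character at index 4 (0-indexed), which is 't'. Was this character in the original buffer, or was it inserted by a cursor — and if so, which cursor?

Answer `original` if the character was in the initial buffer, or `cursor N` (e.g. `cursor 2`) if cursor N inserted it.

After op 1 (insert('t')): buffer="stcbtykt" (len 8), cursors c1@2 c2@5 c3@8, authorship .1..2..3
After op 2 (move_left): buffer="stcbtykt" (len 8), cursors c1@1 c2@4 c3@7, authorship .1..2..3
After op 3 (move_right): buffer="stcbtykt" (len 8), cursors c1@2 c2@5 c3@8, authorship .1..2..3
Authorship (.=original, N=cursor N): . 1 . . 2 . . 3
Index 4: author = 2

Answer: cursor 2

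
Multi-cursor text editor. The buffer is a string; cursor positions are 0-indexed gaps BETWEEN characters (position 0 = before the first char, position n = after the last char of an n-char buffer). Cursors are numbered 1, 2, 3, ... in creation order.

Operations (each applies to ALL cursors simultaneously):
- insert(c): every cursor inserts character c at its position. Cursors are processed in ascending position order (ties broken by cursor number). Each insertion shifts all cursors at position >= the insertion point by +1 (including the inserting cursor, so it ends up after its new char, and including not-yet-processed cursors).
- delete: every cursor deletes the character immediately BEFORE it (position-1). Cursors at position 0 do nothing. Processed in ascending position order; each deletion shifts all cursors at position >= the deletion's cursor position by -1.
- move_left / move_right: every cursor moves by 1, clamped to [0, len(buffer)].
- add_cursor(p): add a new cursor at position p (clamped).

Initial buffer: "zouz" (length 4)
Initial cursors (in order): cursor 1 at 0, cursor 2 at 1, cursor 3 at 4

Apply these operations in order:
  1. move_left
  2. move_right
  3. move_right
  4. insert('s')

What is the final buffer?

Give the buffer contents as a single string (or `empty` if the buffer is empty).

After op 1 (move_left): buffer="zouz" (len 4), cursors c1@0 c2@0 c3@3, authorship ....
After op 2 (move_right): buffer="zouz" (len 4), cursors c1@1 c2@1 c3@4, authorship ....
After op 3 (move_right): buffer="zouz" (len 4), cursors c1@2 c2@2 c3@4, authorship ....
After op 4 (insert('s')): buffer="zossuzs" (len 7), cursors c1@4 c2@4 c3@7, authorship ..12..3

Answer: zossuzs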